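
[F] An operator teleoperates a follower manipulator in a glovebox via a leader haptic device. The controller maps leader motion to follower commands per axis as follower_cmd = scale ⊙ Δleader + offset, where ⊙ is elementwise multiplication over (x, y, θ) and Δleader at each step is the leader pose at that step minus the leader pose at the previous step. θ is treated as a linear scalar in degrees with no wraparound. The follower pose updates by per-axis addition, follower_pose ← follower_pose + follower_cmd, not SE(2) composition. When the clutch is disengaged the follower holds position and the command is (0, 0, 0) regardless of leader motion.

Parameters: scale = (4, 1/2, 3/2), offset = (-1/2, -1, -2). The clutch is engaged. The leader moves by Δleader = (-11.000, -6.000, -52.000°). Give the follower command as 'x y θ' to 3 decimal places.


-44.500 -4.000 -80.000

axis x: 4·-11.000 + -1/2 = -44.500
axis y: 1/2·-6.000 + -1 = -4.000
axis θ: 3/2·-52.000 + -2 = -80.000


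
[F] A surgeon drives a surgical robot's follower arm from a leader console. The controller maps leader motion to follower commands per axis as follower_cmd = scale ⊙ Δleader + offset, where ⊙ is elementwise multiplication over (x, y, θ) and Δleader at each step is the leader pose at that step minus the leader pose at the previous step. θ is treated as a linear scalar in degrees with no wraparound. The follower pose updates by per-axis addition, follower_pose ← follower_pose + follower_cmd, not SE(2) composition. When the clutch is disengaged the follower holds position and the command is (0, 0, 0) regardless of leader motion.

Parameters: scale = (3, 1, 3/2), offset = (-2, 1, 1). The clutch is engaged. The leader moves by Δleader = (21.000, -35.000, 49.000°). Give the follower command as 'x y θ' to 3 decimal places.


61.000 -34.000 74.500

axis x: 3·21.000 + -2 = 61.000
axis y: 1·-35.000 + 1 = -34.000
axis θ: 3/2·49.000 + 1 = 74.500


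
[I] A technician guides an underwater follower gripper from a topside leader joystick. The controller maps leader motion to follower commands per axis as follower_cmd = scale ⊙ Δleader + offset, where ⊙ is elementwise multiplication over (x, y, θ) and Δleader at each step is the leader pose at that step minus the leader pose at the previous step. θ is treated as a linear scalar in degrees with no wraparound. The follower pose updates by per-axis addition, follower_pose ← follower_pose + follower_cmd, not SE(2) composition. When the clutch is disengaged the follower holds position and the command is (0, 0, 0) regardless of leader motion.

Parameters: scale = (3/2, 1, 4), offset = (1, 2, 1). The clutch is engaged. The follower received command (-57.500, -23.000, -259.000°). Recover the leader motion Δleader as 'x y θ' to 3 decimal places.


-39.000 -25.000 -65.000

axis x: (-57.500 − 1) / (3/2) = -39.000
axis y: (-23.000 − 2) / (1) = -25.000
axis θ: (-259.000 − 1) / (4) = -65.000


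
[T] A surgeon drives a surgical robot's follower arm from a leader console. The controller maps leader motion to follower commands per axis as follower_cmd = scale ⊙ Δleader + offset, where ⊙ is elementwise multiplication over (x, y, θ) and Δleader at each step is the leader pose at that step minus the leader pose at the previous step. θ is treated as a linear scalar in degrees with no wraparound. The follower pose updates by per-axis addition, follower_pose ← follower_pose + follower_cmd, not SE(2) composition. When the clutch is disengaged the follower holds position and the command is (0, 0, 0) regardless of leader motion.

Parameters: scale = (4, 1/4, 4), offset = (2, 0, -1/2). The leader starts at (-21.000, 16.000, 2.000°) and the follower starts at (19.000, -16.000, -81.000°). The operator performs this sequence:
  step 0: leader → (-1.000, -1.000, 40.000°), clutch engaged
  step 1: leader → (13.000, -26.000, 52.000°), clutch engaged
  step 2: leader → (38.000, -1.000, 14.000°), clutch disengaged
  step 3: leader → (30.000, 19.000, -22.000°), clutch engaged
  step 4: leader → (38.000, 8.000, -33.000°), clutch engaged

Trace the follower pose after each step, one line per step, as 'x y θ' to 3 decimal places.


step 0: Δleader=(20.000, -17.000, 38.000°), engaged; cmd=(82.000, -4.250, 151.500°) → follower=(101.000, -20.250, 70.500°)
step 1: Δleader=(14.000, -25.000, 12.000°), engaged; cmd=(58.000, -6.250, 47.500°) → follower=(159.000, -26.500, 118.000°)
step 2: Δleader=(25.000, 25.000, -38.000°), disengaged; cmd=(0,0,0) → follower holds at (159.000, -26.500, 118.000°)
step 3: Δleader=(-8.000, 20.000, -36.000°), engaged; cmd=(-30.000, 5.000, -144.500°) → follower=(129.000, -21.500, -26.500°)
step 4: Δleader=(8.000, -11.000, -11.000°), engaged; cmd=(34.000, -2.750, -44.500°) → follower=(163.000, -24.250, -71.000°)

101.000 -20.250 70.500
159.000 -26.500 118.000
159.000 -26.500 118.000
129.000 -21.500 -26.500
163.000 -24.250 -71.000


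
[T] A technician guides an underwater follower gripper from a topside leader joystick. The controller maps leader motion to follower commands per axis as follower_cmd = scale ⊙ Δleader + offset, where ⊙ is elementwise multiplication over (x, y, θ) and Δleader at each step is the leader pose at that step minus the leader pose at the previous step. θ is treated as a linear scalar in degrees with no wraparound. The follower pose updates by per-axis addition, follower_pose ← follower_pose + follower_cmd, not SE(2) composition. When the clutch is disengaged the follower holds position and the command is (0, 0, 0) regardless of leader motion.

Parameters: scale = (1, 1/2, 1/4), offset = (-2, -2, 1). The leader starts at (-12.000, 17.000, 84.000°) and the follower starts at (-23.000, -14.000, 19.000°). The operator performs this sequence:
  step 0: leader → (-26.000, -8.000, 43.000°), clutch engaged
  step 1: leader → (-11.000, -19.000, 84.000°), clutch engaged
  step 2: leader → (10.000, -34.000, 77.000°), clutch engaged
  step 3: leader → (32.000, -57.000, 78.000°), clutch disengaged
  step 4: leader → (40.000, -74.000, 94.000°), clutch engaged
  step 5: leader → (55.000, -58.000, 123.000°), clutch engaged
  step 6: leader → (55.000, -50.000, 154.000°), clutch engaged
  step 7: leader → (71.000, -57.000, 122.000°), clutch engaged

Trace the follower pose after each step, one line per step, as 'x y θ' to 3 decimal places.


-39.000 -28.500 9.750
-26.000 -36.000 21.000
-7.000 -45.500 20.250
-7.000 -45.500 20.250
-1.000 -56.000 25.250
12.000 -50.000 33.500
10.000 -48.000 42.250
24.000 -53.500 35.250

step 0: Δleader=(-14.000, -25.000, -41.000°), engaged; cmd=(-16.000, -14.500, -9.250°) → follower=(-39.000, -28.500, 9.750°)
step 1: Δleader=(15.000, -11.000, 41.000°), engaged; cmd=(13.000, -7.500, 11.250°) → follower=(-26.000, -36.000, 21.000°)
step 2: Δleader=(21.000, -15.000, -7.000°), engaged; cmd=(19.000, -9.500, -0.750°) → follower=(-7.000, -45.500, 20.250°)
step 3: Δleader=(22.000, -23.000, 1.000°), disengaged; cmd=(0,0,0) → follower holds at (-7.000, -45.500, 20.250°)
step 4: Δleader=(8.000, -17.000, 16.000°), engaged; cmd=(6.000, -10.500, 5.000°) → follower=(-1.000, -56.000, 25.250°)
step 5: Δleader=(15.000, 16.000, 29.000°), engaged; cmd=(13.000, 6.000, 8.250°) → follower=(12.000, -50.000, 33.500°)
step 6: Δleader=(0.000, 8.000, 31.000°), engaged; cmd=(-2.000, 2.000, 8.750°) → follower=(10.000, -48.000, 42.250°)
step 7: Δleader=(16.000, -7.000, -32.000°), engaged; cmd=(14.000, -5.500, -7.000°) → follower=(24.000, -53.500, 35.250°)


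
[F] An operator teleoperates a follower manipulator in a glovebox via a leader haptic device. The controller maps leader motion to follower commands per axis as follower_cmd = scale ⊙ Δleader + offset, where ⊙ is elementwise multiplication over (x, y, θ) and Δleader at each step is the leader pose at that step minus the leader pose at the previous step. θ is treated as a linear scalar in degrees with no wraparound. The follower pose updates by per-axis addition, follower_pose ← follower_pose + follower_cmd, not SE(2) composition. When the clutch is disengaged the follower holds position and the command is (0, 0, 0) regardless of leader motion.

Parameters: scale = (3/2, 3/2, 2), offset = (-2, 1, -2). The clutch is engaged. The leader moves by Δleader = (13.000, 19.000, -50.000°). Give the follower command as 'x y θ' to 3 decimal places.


axis x: 3/2·13.000 + -2 = 17.500
axis y: 3/2·19.000 + 1 = 29.500
axis θ: 2·-50.000 + -2 = -102.000

17.500 29.500 -102.000


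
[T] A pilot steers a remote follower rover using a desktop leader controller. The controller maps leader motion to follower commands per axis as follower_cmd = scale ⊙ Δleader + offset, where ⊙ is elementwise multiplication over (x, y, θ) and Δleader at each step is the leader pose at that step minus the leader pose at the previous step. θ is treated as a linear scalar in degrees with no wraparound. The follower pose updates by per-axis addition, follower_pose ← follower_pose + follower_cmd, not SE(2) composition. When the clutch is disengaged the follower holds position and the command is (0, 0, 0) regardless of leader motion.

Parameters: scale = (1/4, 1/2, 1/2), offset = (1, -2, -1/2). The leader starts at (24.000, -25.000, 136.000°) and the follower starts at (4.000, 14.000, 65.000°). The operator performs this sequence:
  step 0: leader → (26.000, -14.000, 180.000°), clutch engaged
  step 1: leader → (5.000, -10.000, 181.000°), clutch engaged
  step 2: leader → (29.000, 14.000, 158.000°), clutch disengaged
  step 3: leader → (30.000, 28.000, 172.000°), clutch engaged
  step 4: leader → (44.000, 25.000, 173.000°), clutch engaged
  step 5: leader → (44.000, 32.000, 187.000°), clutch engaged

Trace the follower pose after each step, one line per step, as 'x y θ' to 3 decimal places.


step 0: Δleader=(2.000, 11.000, 44.000°), engaged; cmd=(1.500, 3.500, 21.500°) → follower=(5.500, 17.500, 86.500°)
step 1: Δleader=(-21.000, 4.000, 1.000°), engaged; cmd=(-4.250, 0.000, 0.000°) → follower=(1.250, 17.500, 86.500°)
step 2: Δleader=(24.000, 24.000, -23.000°), disengaged; cmd=(0,0,0) → follower holds at (1.250, 17.500, 86.500°)
step 3: Δleader=(1.000, 14.000, 14.000°), engaged; cmd=(1.250, 5.000, 6.500°) → follower=(2.500, 22.500, 93.000°)
step 4: Δleader=(14.000, -3.000, 1.000°), engaged; cmd=(4.500, -3.500, 0.000°) → follower=(7.000, 19.000, 93.000°)
step 5: Δleader=(0.000, 7.000, 14.000°), engaged; cmd=(1.000, 1.500, 6.500°) → follower=(8.000, 20.500, 99.500°)

5.500 17.500 86.500
1.250 17.500 86.500
1.250 17.500 86.500
2.500 22.500 93.000
7.000 19.000 93.000
8.000 20.500 99.500


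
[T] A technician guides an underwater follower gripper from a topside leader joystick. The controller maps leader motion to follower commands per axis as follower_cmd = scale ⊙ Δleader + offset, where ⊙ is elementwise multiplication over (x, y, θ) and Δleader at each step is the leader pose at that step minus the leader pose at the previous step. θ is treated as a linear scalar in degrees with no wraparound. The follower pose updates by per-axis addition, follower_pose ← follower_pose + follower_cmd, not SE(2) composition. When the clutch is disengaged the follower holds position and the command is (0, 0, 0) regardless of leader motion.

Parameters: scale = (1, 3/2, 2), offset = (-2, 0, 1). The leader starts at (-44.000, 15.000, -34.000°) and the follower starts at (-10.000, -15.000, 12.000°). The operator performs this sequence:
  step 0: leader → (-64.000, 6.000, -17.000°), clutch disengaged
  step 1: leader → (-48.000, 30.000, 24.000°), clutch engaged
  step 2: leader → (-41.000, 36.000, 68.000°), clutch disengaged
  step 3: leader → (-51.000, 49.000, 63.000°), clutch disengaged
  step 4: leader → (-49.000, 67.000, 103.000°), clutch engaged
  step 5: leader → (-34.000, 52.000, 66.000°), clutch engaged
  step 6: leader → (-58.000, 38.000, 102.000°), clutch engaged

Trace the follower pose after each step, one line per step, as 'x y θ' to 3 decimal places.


-10.000 -15.000 12.000
4.000 21.000 95.000
4.000 21.000 95.000
4.000 21.000 95.000
4.000 48.000 176.000
17.000 25.500 103.000
-9.000 4.500 176.000

step 0: Δleader=(-20.000, -9.000, 17.000°), disengaged; cmd=(0,0,0) → follower holds at (-10.000, -15.000, 12.000°)
step 1: Δleader=(16.000, 24.000, 41.000°), engaged; cmd=(14.000, 36.000, 83.000°) → follower=(4.000, 21.000, 95.000°)
step 2: Δleader=(7.000, 6.000, 44.000°), disengaged; cmd=(0,0,0) → follower holds at (4.000, 21.000, 95.000°)
step 3: Δleader=(-10.000, 13.000, -5.000°), disengaged; cmd=(0,0,0) → follower holds at (4.000, 21.000, 95.000°)
step 4: Δleader=(2.000, 18.000, 40.000°), engaged; cmd=(0.000, 27.000, 81.000°) → follower=(4.000, 48.000, 176.000°)
step 5: Δleader=(15.000, -15.000, -37.000°), engaged; cmd=(13.000, -22.500, -73.000°) → follower=(17.000, 25.500, 103.000°)
step 6: Δleader=(-24.000, -14.000, 36.000°), engaged; cmd=(-26.000, -21.000, 73.000°) → follower=(-9.000, 4.500, 176.000°)


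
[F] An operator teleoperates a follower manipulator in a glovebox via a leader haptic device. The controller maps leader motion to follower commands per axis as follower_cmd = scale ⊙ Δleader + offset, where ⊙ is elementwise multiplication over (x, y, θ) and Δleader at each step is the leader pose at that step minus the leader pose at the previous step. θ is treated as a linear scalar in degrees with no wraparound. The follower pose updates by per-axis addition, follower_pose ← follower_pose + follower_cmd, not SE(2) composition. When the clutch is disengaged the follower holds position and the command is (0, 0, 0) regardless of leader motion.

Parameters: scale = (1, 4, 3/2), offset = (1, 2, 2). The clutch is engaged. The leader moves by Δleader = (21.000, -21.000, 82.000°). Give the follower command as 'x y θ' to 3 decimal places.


22.000 -82.000 125.000

axis x: 1·21.000 + 1 = 22.000
axis y: 4·-21.000 + 2 = -82.000
axis θ: 3/2·82.000 + 2 = 125.000


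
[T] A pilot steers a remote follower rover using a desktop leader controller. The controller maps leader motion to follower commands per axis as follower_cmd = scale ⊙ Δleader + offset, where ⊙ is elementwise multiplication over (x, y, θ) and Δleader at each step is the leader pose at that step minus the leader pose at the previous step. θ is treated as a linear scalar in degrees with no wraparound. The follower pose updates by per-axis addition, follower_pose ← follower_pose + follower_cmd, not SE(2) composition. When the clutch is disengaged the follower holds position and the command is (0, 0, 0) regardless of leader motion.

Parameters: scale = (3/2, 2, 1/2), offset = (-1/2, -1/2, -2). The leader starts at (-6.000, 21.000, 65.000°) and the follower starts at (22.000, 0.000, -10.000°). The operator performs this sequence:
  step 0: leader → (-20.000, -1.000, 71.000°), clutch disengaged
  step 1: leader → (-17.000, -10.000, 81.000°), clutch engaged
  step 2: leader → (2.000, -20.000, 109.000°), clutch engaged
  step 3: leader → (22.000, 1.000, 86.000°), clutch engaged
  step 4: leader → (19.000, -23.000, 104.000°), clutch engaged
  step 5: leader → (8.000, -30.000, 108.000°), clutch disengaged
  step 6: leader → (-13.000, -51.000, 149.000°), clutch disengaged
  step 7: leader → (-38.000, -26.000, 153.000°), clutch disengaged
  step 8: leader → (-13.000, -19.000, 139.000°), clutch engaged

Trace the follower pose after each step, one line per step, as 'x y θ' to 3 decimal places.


step 0: Δleader=(-14.000, -22.000, 6.000°), disengaged; cmd=(0,0,0) → follower holds at (22.000, 0.000, -10.000°)
step 1: Δleader=(3.000, -9.000, 10.000°), engaged; cmd=(4.000, -18.500, 3.000°) → follower=(26.000, -18.500, -7.000°)
step 2: Δleader=(19.000, -10.000, 28.000°), engaged; cmd=(28.000, -20.500, 12.000°) → follower=(54.000, -39.000, 5.000°)
step 3: Δleader=(20.000, 21.000, -23.000°), engaged; cmd=(29.500, 41.500, -13.500°) → follower=(83.500, 2.500, -8.500°)
step 4: Δleader=(-3.000, -24.000, 18.000°), engaged; cmd=(-5.000, -48.500, 7.000°) → follower=(78.500, -46.000, -1.500°)
step 5: Δleader=(-11.000, -7.000, 4.000°), disengaged; cmd=(0,0,0) → follower holds at (78.500, -46.000, -1.500°)
step 6: Δleader=(-21.000, -21.000, 41.000°), disengaged; cmd=(0,0,0) → follower holds at (78.500, -46.000, -1.500°)
step 7: Δleader=(-25.000, 25.000, 4.000°), disengaged; cmd=(0,0,0) → follower holds at (78.500, -46.000, -1.500°)
step 8: Δleader=(25.000, 7.000, -14.000°), engaged; cmd=(37.000, 13.500, -9.000°) → follower=(115.500, -32.500, -10.500°)

22.000 0.000 -10.000
26.000 -18.500 -7.000
54.000 -39.000 5.000
83.500 2.500 -8.500
78.500 -46.000 -1.500
78.500 -46.000 -1.500
78.500 -46.000 -1.500
78.500 -46.000 -1.500
115.500 -32.500 -10.500


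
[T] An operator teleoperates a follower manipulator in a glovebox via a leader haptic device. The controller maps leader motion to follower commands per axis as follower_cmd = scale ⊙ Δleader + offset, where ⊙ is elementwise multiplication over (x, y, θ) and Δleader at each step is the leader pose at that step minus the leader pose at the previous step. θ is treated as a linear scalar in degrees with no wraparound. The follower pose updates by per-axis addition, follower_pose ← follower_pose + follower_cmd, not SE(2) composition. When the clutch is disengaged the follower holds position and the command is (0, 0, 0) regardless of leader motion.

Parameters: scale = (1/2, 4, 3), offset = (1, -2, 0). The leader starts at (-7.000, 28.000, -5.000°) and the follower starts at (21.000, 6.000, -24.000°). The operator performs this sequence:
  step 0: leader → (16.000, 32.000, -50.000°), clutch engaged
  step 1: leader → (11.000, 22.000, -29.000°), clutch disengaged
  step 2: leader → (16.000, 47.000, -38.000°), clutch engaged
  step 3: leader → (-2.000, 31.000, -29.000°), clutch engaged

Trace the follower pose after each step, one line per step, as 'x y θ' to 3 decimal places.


step 0: Δleader=(23.000, 4.000, -45.000°), engaged; cmd=(12.500, 14.000, -135.000°) → follower=(33.500, 20.000, -159.000°)
step 1: Δleader=(-5.000, -10.000, 21.000°), disengaged; cmd=(0,0,0) → follower holds at (33.500, 20.000, -159.000°)
step 2: Δleader=(5.000, 25.000, -9.000°), engaged; cmd=(3.500, 98.000, -27.000°) → follower=(37.000, 118.000, -186.000°)
step 3: Δleader=(-18.000, -16.000, 9.000°), engaged; cmd=(-8.000, -66.000, 27.000°) → follower=(29.000, 52.000, -159.000°)

33.500 20.000 -159.000
33.500 20.000 -159.000
37.000 118.000 -186.000
29.000 52.000 -159.000


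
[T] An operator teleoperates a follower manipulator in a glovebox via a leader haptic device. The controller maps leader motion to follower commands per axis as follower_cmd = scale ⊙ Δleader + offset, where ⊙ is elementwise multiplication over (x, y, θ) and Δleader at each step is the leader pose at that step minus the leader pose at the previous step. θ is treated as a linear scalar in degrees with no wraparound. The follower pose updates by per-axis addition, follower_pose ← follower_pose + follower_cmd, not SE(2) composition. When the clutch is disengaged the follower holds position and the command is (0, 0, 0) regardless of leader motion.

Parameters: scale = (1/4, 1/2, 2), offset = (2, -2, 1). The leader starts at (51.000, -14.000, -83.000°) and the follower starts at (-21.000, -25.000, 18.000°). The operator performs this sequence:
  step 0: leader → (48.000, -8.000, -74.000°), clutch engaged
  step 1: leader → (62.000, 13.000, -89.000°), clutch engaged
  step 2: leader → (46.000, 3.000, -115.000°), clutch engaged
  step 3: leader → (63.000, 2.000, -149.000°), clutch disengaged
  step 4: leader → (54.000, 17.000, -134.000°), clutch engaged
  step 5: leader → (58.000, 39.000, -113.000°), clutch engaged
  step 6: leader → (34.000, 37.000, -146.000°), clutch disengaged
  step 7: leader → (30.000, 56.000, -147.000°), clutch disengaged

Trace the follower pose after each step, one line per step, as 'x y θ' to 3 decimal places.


step 0: Δleader=(-3.000, 6.000, 9.000°), engaged; cmd=(1.250, 1.000, 19.000°) → follower=(-19.750, -24.000, 37.000°)
step 1: Δleader=(14.000, 21.000, -15.000°), engaged; cmd=(5.500, 8.500, -29.000°) → follower=(-14.250, -15.500, 8.000°)
step 2: Δleader=(-16.000, -10.000, -26.000°), engaged; cmd=(-2.000, -7.000, -51.000°) → follower=(-16.250, -22.500, -43.000°)
step 3: Δleader=(17.000, -1.000, -34.000°), disengaged; cmd=(0,0,0) → follower holds at (-16.250, -22.500, -43.000°)
step 4: Δleader=(-9.000, 15.000, 15.000°), engaged; cmd=(-0.250, 5.500, 31.000°) → follower=(-16.500, -17.000, -12.000°)
step 5: Δleader=(4.000, 22.000, 21.000°), engaged; cmd=(3.000, 9.000, 43.000°) → follower=(-13.500, -8.000, 31.000°)
step 6: Δleader=(-24.000, -2.000, -33.000°), disengaged; cmd=(0,0,0) → follower holds at (-13.500, -8.000, 31.000°)
step 7: Δleader=(-4.000, 19.000, -1.000°), disengaged; cmd=(0,0,0) → follower holds at (-13.500, -8.000, 31.000°)

-19.750 -24.000 37.000
-14.250 -15.500 8.000
-16.250 -22.500 -43.000
-16.250 -22.500 -43.000
-16.500 -17.000 -12.000
-13.500 -8.000 31.000
-13.500 -8.000 31.000
-13.500 -8.000 31.000


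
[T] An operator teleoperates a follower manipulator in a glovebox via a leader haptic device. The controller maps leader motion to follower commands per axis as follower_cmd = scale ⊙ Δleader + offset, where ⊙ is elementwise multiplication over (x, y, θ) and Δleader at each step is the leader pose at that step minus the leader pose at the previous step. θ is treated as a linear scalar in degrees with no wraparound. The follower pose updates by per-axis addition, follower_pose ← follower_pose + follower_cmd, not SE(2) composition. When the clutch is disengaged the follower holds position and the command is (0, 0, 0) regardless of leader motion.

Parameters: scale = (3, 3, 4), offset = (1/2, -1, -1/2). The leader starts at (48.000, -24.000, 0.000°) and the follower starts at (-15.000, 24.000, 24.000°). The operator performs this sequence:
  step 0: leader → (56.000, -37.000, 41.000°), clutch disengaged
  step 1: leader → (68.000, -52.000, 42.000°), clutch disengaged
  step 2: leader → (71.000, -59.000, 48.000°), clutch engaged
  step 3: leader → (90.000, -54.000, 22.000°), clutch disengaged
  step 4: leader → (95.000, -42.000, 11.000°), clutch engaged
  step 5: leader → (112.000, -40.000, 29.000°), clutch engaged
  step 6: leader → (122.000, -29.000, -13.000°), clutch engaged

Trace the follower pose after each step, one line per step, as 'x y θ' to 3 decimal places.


step 0: Δleader=(8.000, -13.000, 41.000°), disengaged; cmd=(0,0,0) → follower holds at (-15.000, 24.000, 24.000°)
step 1: Δleader=(12.000, -15.000, 1.000°), disengaged; cmd=(0,0,0) → follower holds at (-15.000, 24.000, 24.000°)
step 2: Δleader=(3.000, -7.000, 6.000°), engaged; cmd=(9.500, -22.000, 23.500°) → follower=(-5.500, 2.000, 47.500°)
step 3: Δleader=(19.000, 5.000, -26.000°), disengaged; cmd=(0,0,0) → follower holds at (-5.500, 2.000, 47.500°)
step 4: Δleader=(5.000, 12.000, -11.000°), engaged; cmd=(15.500, 35.000, -44.500°) → follower=(10.000, 37.000, 3.000°)
step 5: Δleader=(17.000, 2.000, 18.000°), engaged; cmd=(51.500, 5.000, 71.500°) → follower=(61.500, 42.000, 74.500°)
step 6: Δleader=(10.000, 11.000, -42.000°), engaged; cmd=(30.500, 32.000, -168.500°) → follower=(92.000, 74.000, -94.000°)

-15.000 24.000 24.000
-15.000 24.000 24.000
-5.500 2.000 47.500
-5.500 2.000 47.500
10.000 37.000 3.000
61.500 42.000 74.500
92.000 74.000 -94.000


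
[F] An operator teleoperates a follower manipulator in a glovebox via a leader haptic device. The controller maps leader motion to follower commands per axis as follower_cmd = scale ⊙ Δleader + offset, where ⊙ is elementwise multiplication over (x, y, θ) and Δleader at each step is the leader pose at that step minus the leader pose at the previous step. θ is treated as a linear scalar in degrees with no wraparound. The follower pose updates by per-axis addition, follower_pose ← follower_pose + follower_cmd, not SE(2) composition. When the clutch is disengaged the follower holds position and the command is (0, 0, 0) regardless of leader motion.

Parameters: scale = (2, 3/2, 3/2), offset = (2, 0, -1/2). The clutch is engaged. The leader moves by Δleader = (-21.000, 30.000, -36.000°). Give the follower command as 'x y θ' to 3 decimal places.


-40.000 45.000 -54.500

axis x: 2·-21.000 + 2 = -40.000
axis y: 3/2·30.000 + 0 = 45.000
axis θ: 3/2·-36.000 + -1/2 = -54.500


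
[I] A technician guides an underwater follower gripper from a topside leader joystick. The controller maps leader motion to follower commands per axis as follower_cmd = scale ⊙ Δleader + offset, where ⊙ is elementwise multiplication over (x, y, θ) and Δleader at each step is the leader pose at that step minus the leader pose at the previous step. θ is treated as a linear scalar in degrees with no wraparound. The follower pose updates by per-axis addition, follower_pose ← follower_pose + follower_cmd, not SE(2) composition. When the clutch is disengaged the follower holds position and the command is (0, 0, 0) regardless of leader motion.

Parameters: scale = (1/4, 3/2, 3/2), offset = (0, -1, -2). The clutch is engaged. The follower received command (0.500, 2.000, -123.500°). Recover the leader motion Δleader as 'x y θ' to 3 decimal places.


2.000 2.000 -81.000

axis x: (0.500 − 0) / (1/4) = 2.000
axis y: (2.000 − -1) / (3/2) = 2.000
axis θ: (-123.500 − -2) / (3/2) = -81.000


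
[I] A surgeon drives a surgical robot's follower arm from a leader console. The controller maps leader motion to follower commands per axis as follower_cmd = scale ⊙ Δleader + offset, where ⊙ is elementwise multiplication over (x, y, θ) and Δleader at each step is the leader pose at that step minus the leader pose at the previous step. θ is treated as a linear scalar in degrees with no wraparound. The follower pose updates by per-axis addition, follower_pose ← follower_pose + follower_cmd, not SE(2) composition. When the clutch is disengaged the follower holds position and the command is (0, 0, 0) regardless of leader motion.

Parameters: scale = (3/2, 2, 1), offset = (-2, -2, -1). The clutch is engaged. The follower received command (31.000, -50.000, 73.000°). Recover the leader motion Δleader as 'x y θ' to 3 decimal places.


22.000 -24.000 74.000

axis x: (31.000 − -2) / (3/2) = 22.000
axis y: (-50.000 − -2) / (2) = -24.000
axis θ: (73.000 − -1) / (1) = 74.000


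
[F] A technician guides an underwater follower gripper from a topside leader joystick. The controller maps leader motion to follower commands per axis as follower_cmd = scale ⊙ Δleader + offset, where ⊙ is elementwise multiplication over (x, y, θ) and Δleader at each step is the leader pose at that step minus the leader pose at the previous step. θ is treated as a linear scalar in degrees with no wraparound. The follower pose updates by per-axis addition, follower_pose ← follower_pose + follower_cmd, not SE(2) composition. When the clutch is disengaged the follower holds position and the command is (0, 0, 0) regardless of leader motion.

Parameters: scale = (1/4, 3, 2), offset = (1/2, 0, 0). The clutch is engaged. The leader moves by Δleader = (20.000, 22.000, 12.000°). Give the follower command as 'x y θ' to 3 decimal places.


5.500 66.000 24.000

axis x: 1/4·20.000 + 1/2 = 5.500
axis y: 3·22.000 + 0 = 66.000
axis θ: 2·12.000 + 0 = 24.000


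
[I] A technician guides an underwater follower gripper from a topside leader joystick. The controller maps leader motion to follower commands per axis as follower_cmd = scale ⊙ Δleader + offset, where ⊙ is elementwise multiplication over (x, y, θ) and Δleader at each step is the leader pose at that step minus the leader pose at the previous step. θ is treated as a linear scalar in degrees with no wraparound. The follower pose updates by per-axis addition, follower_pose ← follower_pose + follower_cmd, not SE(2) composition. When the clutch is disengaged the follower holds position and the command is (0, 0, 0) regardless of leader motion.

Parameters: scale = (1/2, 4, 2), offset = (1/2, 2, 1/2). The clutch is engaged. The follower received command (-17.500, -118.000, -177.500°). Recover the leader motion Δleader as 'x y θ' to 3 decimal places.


-36.000 -30.000 -89.000

axis x: (-17.500 − 1/2) / (1/2) = -36.000
axis y: (-118.000 − 2) / (4) = -30.000
axis θ: (-177.500 − 1/2) / (2) = -89.000


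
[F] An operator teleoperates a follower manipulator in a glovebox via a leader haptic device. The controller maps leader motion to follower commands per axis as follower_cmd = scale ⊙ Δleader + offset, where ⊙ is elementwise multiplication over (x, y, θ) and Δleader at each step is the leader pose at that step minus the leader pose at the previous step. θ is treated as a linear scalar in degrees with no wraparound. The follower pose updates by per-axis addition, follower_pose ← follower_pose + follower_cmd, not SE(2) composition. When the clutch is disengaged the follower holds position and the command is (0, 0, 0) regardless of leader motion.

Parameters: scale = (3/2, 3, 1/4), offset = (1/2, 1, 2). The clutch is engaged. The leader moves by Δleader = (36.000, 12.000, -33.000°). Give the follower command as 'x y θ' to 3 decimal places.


axis x: 3/2·36.000 + 1/2 = 54.500
axis y: 3·12.000 + 1 = 37.000
axis θ: 1/4·-33.000 + 2 = -6.250

54.500 37.000 -6.250


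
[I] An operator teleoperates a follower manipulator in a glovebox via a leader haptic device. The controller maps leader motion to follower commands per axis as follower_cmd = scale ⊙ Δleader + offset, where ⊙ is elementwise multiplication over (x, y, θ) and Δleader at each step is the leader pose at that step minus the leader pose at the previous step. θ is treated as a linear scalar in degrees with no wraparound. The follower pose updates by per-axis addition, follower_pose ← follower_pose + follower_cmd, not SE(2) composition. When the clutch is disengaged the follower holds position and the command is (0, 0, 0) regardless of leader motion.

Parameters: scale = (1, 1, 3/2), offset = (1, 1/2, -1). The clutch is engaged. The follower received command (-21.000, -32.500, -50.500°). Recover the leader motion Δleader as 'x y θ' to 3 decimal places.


axis x: (-21.000 − 1) / (1) = -22.000
axis y: (-32.500 − 1/2) / (1) = -33.000
axis θ: (-50.500 − -1) / (3/2) = -33.000

-22.000 -33.000 -33.000


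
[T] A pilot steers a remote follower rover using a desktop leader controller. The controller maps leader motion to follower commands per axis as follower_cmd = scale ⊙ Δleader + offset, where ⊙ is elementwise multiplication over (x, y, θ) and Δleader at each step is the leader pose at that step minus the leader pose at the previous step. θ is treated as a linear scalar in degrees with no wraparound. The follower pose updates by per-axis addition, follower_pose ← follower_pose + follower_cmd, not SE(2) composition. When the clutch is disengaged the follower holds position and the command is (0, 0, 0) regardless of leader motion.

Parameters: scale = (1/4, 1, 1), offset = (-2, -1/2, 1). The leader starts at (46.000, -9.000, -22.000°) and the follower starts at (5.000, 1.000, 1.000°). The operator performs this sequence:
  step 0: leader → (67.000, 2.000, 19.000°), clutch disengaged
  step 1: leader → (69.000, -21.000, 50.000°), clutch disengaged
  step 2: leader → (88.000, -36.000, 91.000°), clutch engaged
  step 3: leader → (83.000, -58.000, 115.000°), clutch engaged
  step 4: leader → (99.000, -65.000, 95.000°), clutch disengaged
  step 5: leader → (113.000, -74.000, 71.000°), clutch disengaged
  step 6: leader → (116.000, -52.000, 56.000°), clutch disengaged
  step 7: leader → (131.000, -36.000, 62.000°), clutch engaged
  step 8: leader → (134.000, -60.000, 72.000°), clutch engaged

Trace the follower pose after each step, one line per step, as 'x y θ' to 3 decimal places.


step 0: Δleader=(21.000, 11.000, 41.000°), disengaged; cmd=(0,0,0) → follower holds at (5.000, 1.000, 1.000°)
step 1: Δleader=(2.000, -23.000, 31.000°), disengaged; cmd=(0,0,0) → follower holds at (5.000, 1.000, 1.000°)
step 2: Δleader=(19.000, -15.000, 41.000°), engaged; cmd=(2.750, -15.500, 42.000°) → follower=(7.750, -14.500, 43.000°)
step 3: Δleader=(-5.000, -22.000, 24.000°), engaged; cmd=(-3.250, -22.500, 25.000°) → follower=(4.500, -37.000, 68.000°)
step 4: Δleader=(16.000, -7.000, -20.000°), disengaged; cmd=(0,0,0) → follower holds at (4.500, -37.000, 68.000°)
step 5: Δleader=(14.000, -9.000, -24.000°), disengaged; cmd=(0,0,0) → follower holds at (4.500, -37.000, 68.000°)
step 6: Δleader=(3.000, 22.000, -15.000°), disengaged; cmd=(0,0,0) → follower holds at (4.500, -37.000, 68.000°)
step 7: Δleader=(15.000, 16.000, 6.000°), engaged; cmd=(1.750, 15.500, 7.000°) → follower=(6.250, -21.500, 75.000°)
step 8: Δleader=(3.000, -24.000, 10.000°), engaged; cmd=(-1.250, -24.500, 11.000°) → follower=(5.000, -46.000, 86.000°)

5.000 1.000 1.000
5.000 1.000 1.000
7.750 -14.500 43.000
4.500 -37.000 68.000
4.500 -37.000 68.000
4.500 -37.000 68.000
4.500 -37.000 68.000
6.250 -21.500 75.000
5.000 -46.000 86.000


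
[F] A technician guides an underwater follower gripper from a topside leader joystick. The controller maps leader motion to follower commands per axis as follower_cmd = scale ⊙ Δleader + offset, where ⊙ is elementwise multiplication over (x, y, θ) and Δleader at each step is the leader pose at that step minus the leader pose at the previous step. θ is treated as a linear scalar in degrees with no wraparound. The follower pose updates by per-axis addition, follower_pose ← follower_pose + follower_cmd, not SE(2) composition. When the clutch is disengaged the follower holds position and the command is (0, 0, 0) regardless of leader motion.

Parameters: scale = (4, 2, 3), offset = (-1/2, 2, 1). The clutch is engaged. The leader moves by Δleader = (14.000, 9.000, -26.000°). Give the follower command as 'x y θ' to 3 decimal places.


55.500 20.000 -77.000

axis x: 4·14.000 + -1/2 = 55.500
axis y: 2·9.000 + 2 = 20.000
axis θ: 3·-26.000 + 1 = -77.000


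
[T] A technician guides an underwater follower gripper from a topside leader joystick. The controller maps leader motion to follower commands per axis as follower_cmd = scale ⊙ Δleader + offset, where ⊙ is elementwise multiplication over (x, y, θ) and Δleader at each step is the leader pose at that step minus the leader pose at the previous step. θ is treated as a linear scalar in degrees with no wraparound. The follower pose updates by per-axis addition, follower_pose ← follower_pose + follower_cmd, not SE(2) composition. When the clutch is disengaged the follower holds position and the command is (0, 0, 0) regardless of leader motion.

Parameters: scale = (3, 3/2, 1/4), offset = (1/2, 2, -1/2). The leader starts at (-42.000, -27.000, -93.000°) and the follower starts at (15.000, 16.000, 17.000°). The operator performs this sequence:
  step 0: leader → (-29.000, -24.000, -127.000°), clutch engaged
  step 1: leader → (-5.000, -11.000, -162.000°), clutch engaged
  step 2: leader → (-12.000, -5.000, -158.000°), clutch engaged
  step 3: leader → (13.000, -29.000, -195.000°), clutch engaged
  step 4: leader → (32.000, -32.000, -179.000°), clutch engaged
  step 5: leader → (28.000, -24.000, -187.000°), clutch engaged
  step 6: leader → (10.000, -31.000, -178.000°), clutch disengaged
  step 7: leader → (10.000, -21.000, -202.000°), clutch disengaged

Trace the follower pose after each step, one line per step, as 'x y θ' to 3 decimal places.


54.500 22.500 8.000
127.000 44.000 -1.250
106.500 55.000 -0.750
182.000 21.000 -10.500
239.500 18.500 -7.000
228.000 32.500 -9.500
228.000 32.500 -9.500
228.000 32.500 -9.500

step 0: Δleader=(13.000, 3.000, -34.000°), engaged; cmd=(39.500, 6.500, -9.000°) → follower=(54.500, 22.500, 8.000°)
step 1: Δleader=(24.000, 13.000, -35.000°), engaged; cmd=(72.500, 21.500, -9.250°) → follower=(127.000, 44.000, -1.250°)
step 2: Δleader=(-7.000, 6.000, 4.000°), engaged; cmd=(-20.500, 11.000, 0.500°) → follower=(106.500, 55.000, -0.750°)
step 3: Δleader=(25.000, -24.000, -37.000°), engaged; cmd=(75.500, -34.000, -9.750°) → follower=(182.000, 21.000, -10.500°)
step 4: Δleader=(19.000, -3.000, 16.000°), engaged; cmd=(57.500, -2.500, 3.500°) → follower=(239.500, 18.500, -7.000°)
step 5: Δleader=(-4.000, 8.000, -8.000°), engaged; cmd=(-11.500, 14.000, -2.500°) → follower=(228.000, 32.500, -9.500°)
step 6: Δleader=(-18.000, -7.000, 9.000°), disengaged; cmd=(0,0,0) → follower holds at (228.000, 32.500, -9.500°)
step 7: Δleader=(0.000, 10.000, -24.000°), disengaged; cmd=(0,0,0) → follower holds at (228.000, 32.500, -9.500°)


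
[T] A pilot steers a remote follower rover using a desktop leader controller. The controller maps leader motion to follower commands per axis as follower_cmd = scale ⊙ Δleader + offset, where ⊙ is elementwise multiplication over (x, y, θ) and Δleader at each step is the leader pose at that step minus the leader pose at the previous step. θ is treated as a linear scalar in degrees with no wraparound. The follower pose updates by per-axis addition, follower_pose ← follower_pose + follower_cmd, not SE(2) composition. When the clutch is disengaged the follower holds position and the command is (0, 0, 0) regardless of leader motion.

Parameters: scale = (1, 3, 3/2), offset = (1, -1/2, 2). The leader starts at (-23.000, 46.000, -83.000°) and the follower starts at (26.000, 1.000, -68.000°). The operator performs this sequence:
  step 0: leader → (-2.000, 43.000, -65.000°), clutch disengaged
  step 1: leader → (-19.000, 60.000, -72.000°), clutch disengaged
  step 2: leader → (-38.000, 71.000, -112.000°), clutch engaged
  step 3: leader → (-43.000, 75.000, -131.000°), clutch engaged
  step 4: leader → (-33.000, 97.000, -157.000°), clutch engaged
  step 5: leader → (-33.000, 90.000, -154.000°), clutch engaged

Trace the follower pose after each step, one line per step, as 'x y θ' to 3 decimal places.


step 0: Δleader=(21.000, -3.000, 18.000°), disengaged; cmd=(0,0,0) → follower holds at (26.000, 1.000, -68.000°)
step 1: Δleader=(-17.000, 17.000, -7.000°), disengaged; cmd=(0,0,0) → follower holds at (26.000, 1.000, -68.000°)
step 2: Δleader=(-19.000, 11.000, -40.000°), engaged; cmd=(-18.000, 32.500, -58.000°) → follower=(8.000, 33.500, -126.000°)
step 3: Δleader=(-5.000, 4.000, -19.000°), engaged; cmd=(-4.000, 11.500, -26.500°) → follower=(4.000, 45.000, -152.500°)
step 4: Δleader=(10.000, 22.000, -26.000°), engaged; cmd=(11.000, 65.500, -37.000°) → follower=(15.000, 110.500, -189.500°)
step 5: Δleader=(0.000, -7.000, 3.000°), engaged; cmd=(1.000, -21.500, 6.500°) → follower=(16.000, 89.000, -183.000°)

26.000 1.000 -68.000
26.000 1.000 -68.000
8.000 33.500 -126.000
4.000 45.000 -152.500
15.000 110.500 -189.500
16.000 89.000 -183.000


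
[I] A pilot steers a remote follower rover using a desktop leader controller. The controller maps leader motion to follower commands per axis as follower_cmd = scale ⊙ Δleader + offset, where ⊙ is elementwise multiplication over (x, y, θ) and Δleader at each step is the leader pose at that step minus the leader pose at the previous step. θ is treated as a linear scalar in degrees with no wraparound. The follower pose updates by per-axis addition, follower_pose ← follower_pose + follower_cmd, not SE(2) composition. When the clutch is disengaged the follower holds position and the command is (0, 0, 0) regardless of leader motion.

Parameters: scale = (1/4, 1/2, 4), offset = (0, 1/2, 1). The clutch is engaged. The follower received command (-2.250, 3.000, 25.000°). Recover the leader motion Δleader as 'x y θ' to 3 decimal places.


axis x: (-2.250 − 0) / (1/4) = -9.000
axis y: (3.000 − 1/2) / (1/2) = 5.000
axis θ: (25.000 − 1) / (4) = 6.000

-9.000 5.000 6.000
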